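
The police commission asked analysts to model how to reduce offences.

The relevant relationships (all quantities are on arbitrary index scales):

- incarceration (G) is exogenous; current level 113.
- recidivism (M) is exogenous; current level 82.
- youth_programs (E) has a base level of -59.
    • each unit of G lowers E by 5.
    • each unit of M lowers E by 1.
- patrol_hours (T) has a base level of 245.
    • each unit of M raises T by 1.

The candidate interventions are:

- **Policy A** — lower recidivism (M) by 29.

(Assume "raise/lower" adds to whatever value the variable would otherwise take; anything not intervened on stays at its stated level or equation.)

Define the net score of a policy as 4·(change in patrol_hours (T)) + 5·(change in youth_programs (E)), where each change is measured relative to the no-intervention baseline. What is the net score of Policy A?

29

Baseline:
  G = 113
  M = 82
  E = -59 − 5·113 − 82 = -706
  T = 245 + 82 = 327
Policy A (M − 29):
  G = 113
  M = 82 − 29 = 53
  E = -59 − 5·113 − 53 = -677
  T = 245 + 53 = 298
ΔT = 298 − 327 = -29; ΔE = -677 − (-706) = 29
Score = 4·(-29) + 5·29 = 29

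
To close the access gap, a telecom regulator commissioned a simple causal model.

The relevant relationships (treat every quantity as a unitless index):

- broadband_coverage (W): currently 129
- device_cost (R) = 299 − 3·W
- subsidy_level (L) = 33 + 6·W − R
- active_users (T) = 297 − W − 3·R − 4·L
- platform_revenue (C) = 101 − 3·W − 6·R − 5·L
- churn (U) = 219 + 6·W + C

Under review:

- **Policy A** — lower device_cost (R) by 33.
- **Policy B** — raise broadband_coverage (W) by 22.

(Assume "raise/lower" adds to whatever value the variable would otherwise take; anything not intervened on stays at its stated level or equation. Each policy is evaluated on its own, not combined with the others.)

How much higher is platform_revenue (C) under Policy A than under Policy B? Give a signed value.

693

Policy A (R − 33):
  W = 129
  R = 299 − 3·129 (−33 from intervention) = -121
  L = 33 + 6·129 − (-121) = 928
  C = 101 − 3·129 − 6·(-121) − 5·928 = -4200
Policy B (W + 22):
  W = 129 + 22 = 151
  R = 299 − 3·151 = -154
  L = 33 + 6·151 − (-154) = 1093
  C = 101 − 3·151 − 6·(-154) − 5·1093 = -4893
C: -4200 − (-4893) = 693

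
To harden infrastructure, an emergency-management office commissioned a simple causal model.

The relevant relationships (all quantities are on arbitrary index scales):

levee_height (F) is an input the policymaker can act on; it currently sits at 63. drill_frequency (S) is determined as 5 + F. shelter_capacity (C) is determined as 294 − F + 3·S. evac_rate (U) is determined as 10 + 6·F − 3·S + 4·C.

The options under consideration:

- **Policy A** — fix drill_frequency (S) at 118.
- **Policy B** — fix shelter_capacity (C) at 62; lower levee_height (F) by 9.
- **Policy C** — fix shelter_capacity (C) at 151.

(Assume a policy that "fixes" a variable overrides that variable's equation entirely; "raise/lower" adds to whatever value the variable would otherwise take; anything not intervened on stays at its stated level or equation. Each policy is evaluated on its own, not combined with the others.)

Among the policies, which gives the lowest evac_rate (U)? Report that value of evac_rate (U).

405

Policy A (S := 118):
  F = 63
  S = 118
  C = 294 − 63 + 3·118 = 585
  U = 10 + 6·63 − 3·118 + 4·585 = 2374
Policy B (C := 62, F − 9):
  F = 63 − 9 = 54
  S = 5 + 54 = 59
  C = 62
  U = 10 + 6·54 − 3·59 + 4·62 = 405
Policy C (C := 151):
  F = 63
  S = 5 + 63 = 68
  C = 151
  U = 10 + 6·63 − 3·68 + 4·151 = 788
Comparing — Policy A: U=2374, Policy B: U=405, Policy C: U=788. Lowest is 405 (Policy B).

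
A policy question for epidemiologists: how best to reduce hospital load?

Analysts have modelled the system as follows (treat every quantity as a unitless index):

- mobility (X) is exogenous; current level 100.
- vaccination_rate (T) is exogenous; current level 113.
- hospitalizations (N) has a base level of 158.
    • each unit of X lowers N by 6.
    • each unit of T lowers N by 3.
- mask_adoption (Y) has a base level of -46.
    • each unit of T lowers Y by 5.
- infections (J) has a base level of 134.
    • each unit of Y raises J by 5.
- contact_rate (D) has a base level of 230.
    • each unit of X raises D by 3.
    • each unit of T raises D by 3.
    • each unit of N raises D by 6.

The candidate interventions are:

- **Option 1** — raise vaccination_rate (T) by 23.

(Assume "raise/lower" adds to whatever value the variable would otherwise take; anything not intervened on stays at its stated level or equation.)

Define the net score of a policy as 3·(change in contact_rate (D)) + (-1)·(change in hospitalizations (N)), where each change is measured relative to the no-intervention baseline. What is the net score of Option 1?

-966

Baseline:
  X = 100
  T = 113
  N = 158 − 6·100 − 3·113 = -781
  D = 230 + 3·100 + 3·113 + 6·(-781) = -3817
Option 1 (T + 23):
  X = 100
  T = 113 + 23 = 136
  N = 158 − 6·100 − 3·136 = -850
  D = 230 + 3·100 + 3·136 + 6·(-850) = -4162
ΔD = -4162 − (-3817) = -345; ΔN = -850 − (-781) = -69
Score = 3·(-345) + (-1)·(-69) = -966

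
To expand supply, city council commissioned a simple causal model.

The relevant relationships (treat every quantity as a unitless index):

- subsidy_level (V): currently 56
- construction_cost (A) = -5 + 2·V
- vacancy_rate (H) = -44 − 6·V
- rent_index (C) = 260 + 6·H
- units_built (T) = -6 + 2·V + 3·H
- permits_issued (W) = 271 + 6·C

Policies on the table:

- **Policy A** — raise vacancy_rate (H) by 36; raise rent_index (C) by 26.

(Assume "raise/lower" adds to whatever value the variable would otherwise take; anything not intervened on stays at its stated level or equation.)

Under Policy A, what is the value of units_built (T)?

-926

Policy A (H + 36, C + 26):
  V = 56
  H = -44 − 6·56 (+36 from intervention) = -344
  T = -6 + 2·56 + 3·(-344) = -926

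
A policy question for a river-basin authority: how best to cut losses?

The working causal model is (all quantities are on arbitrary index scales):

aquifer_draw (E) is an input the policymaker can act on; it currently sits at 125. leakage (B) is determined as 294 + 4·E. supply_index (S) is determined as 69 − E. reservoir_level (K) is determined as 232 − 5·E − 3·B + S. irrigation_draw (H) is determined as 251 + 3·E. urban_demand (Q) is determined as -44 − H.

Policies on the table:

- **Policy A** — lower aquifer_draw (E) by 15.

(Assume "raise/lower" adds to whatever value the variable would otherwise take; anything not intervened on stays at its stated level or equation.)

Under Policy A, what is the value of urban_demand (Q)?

-625

Policy A (E − 15):
  E = 125 − 15 = 110
  H = 251 + 3·110 = 581
  Q = -44 − 581 = -625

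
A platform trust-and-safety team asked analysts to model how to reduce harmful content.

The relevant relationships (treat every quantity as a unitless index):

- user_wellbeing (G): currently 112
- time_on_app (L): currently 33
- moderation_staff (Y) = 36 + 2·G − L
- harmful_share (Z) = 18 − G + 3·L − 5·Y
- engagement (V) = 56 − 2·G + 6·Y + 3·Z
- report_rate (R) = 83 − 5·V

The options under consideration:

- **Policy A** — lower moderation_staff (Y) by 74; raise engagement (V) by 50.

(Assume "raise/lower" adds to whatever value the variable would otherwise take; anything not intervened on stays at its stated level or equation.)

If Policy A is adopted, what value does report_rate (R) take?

7483

Policy A (Y − 74, V + 50):
  G = 112
  L = 33
  Y = 36 + 2·112 − 33 (−74 from intervention) = 153
  Z = 18 − 112 + 3·33 − 5·153 = -760
  V = 56 − 2·112 + 6·153 + 3·(-760) (+50 from intervention) = -1480
  R = 83 − 5·(-1480) = 7483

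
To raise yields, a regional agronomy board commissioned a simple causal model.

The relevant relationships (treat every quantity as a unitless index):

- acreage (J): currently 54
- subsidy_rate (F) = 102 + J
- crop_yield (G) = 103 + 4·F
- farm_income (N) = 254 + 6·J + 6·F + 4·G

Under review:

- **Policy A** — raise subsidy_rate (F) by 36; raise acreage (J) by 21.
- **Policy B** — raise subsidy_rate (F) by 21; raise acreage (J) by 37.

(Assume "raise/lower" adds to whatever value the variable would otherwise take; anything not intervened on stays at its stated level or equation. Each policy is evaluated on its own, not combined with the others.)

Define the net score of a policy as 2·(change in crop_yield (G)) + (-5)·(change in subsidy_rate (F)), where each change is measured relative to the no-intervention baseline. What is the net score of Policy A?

Baseline:
  J = 54
  F = 102 + 54 = 156
  G = 103 + 4·156 = 727
Policy A (F + 36, J + 21):
  J = 54 + 21 = 75
  F = 102 + 75 (+36 from intervention) = 213
  G = 103 + 4·213 = 955
ΔG = 955 − 727 = 228; ΔF = 213 − 156 = 57
Score = 2·228 + (-5)·57 = 171

171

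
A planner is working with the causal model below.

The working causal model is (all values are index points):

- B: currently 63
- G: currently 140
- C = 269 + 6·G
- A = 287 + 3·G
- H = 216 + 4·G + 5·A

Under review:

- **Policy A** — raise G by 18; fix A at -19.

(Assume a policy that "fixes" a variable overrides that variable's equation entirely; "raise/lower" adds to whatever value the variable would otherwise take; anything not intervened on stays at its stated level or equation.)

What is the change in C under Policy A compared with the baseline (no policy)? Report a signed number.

Baseline:
  G = 140
  C = 269 + 6·140 = 1109
Policy A (G + 18, A := -19):
  G = 140 + 18 = 158
  C = 269 + 6·158 = 1217
Change in C: 1217 − 1109 = 108

108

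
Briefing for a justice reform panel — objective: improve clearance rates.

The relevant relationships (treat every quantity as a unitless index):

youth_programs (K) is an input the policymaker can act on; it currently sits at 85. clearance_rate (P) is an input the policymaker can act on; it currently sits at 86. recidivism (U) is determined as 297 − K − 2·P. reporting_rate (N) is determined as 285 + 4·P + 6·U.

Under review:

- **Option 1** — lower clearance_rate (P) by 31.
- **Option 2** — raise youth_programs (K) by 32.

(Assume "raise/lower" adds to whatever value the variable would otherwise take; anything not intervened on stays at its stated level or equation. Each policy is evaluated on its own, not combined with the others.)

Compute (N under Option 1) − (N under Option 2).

440

Option 1 (P − 31):
  K = 85
  P = 86 − 31 = 55
  U = 297 − 85 − 2·55 = 102
  N = 285 + 4·55 + 6·102 = 1117
Option 2 (K + 32):
  K = 85 + 32 = 117
  P = 86
  U = 297 − 117 − 2·86 = 8
  N = 285 + 4·86 + 6·8 = 677
N: 1117 − 677 = 440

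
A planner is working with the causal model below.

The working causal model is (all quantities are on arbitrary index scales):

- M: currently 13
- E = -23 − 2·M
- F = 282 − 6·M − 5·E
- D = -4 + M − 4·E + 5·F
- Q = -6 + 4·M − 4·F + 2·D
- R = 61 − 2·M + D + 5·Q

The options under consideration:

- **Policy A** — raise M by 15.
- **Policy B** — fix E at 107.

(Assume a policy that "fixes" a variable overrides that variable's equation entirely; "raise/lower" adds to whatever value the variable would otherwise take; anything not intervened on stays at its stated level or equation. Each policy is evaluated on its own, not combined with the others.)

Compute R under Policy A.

22090

Policy A (M + 15):
  M = 13 + 15 = 28
  E = -23 − 2·28 = -79
  F = 282 − 6·28 − 5·(-79) = 509
  D = -4 + 28 − 4·(-79) + 5·509 = 2885
  Q = -6 + 4·28 − 4·509 + 2·2885 = 3840
  R = 61 − 2·28 + 2885 + 5·3840 = 22090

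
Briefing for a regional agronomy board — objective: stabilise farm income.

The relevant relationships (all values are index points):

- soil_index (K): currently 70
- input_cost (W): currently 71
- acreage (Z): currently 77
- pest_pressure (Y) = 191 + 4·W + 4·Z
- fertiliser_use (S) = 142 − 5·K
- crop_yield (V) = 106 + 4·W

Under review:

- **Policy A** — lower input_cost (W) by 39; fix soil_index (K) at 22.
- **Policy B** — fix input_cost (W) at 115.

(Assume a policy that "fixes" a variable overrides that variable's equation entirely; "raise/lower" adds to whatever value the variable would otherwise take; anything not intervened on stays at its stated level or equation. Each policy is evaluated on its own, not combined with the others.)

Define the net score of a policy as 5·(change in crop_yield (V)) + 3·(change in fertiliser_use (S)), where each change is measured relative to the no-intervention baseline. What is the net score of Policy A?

Baseline:
  K = 70
  W = 71
  S = 142 − 5·70 = -208
  V = 106 + 4·71 = 390
Policy A (W − 39, K := 22):
  K = 22
  W = 71 − 39 = 32
  S = 142 − 5·22 = 32
  V = 106 + 4·32 = 234
ΔV = 234 − 390 = -156; ΔS = 32 − (-208) = 240
Score = 5·(-156) + 3·240 = -60

-60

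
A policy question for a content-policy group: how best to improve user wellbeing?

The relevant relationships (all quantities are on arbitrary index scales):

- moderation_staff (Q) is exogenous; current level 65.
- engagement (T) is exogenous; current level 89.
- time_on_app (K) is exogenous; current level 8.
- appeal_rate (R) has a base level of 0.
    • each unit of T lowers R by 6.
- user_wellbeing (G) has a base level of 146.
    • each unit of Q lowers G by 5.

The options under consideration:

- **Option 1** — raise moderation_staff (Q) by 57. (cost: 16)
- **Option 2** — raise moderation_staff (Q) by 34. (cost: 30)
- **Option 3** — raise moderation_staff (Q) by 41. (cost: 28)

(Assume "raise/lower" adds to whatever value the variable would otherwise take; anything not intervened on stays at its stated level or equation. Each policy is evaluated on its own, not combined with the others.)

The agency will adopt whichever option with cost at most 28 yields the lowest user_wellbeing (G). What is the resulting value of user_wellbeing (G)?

-464

Option 1 (Q + 57):
  Q = 65 + 57 = 122
  G = 146 − 5·122 = -464
Option 3 (Q + 41):
  Q = 65 + 41 = 106
  G = 146 − 5·106 = -384
Comparing — Option 1: G=-464, Option 3: G=-384. Lowest is -464 (Option 1).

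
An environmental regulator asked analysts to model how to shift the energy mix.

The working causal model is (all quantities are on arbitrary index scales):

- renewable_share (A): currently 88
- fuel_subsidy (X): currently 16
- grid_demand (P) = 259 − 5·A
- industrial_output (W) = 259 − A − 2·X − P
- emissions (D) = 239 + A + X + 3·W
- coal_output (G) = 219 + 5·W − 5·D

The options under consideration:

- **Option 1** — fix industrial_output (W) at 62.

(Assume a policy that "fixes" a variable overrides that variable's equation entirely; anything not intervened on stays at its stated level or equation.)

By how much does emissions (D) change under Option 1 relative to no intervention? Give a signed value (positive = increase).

-774

Baseline:
  A = 88
  X = 16
  P = 259 − 5·88 = -181
  W = 259 − 88 − 2·16 − (-181) = 320
  D = 239 + 88 + 16 + 3·320 = 1303
Option 1 (W := 62):
  A = 88
  X = 16
  P = 259 − 5·88 = -181
  W = 62
  D = 239 + 88 + 16 + 3·62 = 529
Change in D: 529 − 1303 = -774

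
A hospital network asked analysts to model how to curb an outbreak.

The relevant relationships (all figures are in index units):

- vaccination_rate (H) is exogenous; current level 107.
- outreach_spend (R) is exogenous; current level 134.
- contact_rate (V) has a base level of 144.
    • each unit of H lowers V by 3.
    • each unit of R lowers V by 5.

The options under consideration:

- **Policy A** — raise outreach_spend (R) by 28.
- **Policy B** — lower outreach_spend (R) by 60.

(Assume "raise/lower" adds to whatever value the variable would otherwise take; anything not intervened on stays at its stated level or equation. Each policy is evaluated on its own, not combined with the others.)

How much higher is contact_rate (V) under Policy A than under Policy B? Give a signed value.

-440

Policy A (R + 28):
  H = 107
  R = 134 + 28 = 162
  V = 144 − 3·107 − 5·162 = -987
Policy B (R − 60):
  H = 107
  R = 134 − 60 = 74
  V = 144 − 3·107 − 5·74 = -547
V: -987 − (-547) = -440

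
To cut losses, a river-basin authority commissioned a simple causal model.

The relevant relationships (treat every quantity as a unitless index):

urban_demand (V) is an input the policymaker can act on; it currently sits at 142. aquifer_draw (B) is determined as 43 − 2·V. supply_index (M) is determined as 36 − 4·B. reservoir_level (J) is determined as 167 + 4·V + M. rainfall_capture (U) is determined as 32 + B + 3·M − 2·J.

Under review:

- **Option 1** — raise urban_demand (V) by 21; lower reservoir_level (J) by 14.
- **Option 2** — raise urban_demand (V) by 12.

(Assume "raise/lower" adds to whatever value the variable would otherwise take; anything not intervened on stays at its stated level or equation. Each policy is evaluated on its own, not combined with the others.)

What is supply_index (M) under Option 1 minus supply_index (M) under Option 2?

Option 1 (V + 21, J − 14):
  V = 142 + 21 = 163
  B = 43 − 2·163 = -283
  M = 36 − 4·(-283) = 1168
Option 2 (V + 12):
  V = 142 + 12 = 154
  B = 43 − 2·154 = -265
  M = 36 − 4·(-265) = 1096
M: 1168 − 1096 = 72

72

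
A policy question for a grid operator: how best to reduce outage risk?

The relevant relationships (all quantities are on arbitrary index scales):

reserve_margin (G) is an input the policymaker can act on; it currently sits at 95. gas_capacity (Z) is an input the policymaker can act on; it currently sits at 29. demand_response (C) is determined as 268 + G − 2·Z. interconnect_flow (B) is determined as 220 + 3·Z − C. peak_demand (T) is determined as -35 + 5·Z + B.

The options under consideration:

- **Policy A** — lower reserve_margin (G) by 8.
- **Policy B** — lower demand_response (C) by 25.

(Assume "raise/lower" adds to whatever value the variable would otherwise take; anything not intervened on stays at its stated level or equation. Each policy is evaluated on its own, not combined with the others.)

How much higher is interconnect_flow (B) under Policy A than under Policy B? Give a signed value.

Policy A (G − 8):
  G = 95 − 8 = 87
  Z = 29
  C = 268 + 87 − 2·29 = 297
  B = 220 + 3·29 − 297 = 10
Policy B (C − 25):
  G = 95
  Z = 29
  C = 268 + 95 − 2·29 (−25 from intervention) = 280
  B = 220 + 3·29 − 280 = 27
B: 10 − 27 = -17

-17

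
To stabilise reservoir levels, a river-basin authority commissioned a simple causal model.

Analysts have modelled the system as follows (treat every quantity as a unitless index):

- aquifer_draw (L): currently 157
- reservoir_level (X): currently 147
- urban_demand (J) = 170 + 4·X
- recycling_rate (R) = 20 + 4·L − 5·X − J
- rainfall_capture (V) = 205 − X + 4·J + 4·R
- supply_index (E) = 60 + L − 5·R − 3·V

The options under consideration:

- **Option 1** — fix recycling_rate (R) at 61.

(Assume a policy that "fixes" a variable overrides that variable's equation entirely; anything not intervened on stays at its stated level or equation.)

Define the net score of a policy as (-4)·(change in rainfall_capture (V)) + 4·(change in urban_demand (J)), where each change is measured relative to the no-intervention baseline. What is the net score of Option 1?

Baseline:
  L = 157
  X = 147
  J = 170 + 4·147 = 758
  R = 20 + 4·157 − 5·147 − 758 = -845
  V = 205 − 147 + 4·758 + 4·(-845) = -290
Option 1 (R := 61):
  L = 157
  X = 147
  J = 170 + 4·147 = 758
  R = 61
  V = 205 − 147 + 4·758 + 4·61 = 3334
ΔV = 3334 − (-290) = 3624; ΔJ = 758 − 758 = 0
Score = (-4)·3624 + 4·0 = -14496

-14496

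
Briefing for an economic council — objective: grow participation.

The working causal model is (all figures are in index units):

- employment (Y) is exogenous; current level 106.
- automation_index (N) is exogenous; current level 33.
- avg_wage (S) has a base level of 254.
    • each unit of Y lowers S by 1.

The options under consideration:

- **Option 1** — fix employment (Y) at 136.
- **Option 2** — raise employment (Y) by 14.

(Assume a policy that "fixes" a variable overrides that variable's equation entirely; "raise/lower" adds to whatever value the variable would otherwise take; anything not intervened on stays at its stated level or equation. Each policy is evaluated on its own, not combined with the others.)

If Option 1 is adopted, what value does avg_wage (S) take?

Option 1 (Y := 136):
  Y = 136
  S = 254 − 136 = 118

118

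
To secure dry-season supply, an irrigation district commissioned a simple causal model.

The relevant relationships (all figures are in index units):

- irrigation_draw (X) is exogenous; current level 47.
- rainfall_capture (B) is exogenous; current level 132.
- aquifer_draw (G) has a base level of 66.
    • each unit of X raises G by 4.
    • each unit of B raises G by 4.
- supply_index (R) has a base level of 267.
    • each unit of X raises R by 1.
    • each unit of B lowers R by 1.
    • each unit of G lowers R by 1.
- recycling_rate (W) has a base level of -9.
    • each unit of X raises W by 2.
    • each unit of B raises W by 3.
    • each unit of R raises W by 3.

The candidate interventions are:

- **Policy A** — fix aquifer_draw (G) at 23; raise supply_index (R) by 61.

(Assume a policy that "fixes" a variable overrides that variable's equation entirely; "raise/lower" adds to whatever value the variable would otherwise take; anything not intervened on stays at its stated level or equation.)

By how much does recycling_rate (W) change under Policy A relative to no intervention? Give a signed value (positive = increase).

Baseline:
  X = 47
  B = 132
  G = 66 + 4·47 + 4·132 = 782
  R = 267 + 47 − 132 − 782 = -600
  W = -9 + 2·47 + 3·132 + 3·(-600) = -1319
Policy A (G := 23, R + 61):
  X = 47
  B = 132
  G = 23
  R = 267 + 47 − 132 − 23 (+61 from intervention) = 220
  W = -9 + 2·47 + 3·132 + 3·220 = 1141
Change in W: 1141 − (-1319) = 2460

2460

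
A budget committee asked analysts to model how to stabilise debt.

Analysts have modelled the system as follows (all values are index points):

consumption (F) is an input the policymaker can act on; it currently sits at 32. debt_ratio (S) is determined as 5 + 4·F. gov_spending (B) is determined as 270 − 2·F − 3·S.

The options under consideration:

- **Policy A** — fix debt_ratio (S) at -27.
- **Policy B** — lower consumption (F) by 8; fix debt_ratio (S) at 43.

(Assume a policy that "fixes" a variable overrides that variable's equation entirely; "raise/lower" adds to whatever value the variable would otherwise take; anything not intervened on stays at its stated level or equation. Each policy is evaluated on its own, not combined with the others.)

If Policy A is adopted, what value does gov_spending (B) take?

287

Policy A (S := -27):
  F = 32
  S = -27
  B = 270 − 2·32 − 3·(-27) = 287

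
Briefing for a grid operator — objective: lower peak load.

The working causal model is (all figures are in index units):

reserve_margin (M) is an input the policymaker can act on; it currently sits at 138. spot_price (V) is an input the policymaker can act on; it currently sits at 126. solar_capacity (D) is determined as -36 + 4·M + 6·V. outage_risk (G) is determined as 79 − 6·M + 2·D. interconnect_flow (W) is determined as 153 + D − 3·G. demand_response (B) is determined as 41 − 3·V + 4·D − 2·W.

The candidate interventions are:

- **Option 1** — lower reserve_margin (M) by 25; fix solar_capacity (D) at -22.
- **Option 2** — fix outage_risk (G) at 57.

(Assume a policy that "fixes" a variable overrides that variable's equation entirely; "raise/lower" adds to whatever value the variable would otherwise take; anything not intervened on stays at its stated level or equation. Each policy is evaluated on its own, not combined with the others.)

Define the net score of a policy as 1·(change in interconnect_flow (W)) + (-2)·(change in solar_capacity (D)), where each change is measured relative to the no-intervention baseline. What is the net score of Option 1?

Baseline:
  M = 138
  V = 126
  D = -36 + 4·138 + 6·126 = 1272
  G = 79 − 6·138 + 2·1272 = 1795
  W = 153 + 1272 − 3·1795 = -3960
Option 1 (M − 25, D := -22):
  M = 138 − 25 = 113
  V = 126
  D = -22
  G = 79 − 6·113 + 2·(-22) = -643
  W = 153 + (-22) − 3·(-643) = 2060
ΔW = 2060 − (-3960) = 6020; ΔD = -22 − 1272 = -1294
Score = 1·6020 + (-2)·(-1294) = 8608

8608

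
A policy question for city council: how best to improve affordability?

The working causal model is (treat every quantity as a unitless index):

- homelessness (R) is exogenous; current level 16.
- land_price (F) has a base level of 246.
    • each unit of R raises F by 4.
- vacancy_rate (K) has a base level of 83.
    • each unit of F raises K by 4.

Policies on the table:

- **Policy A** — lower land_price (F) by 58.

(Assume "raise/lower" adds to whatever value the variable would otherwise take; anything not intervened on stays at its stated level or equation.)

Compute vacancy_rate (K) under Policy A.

Policy A (F − 58):
  R = 16
  F = 246 + 4·16 (−58 from intervention) = 252
  K = 83 + 4·252 = 1091

1091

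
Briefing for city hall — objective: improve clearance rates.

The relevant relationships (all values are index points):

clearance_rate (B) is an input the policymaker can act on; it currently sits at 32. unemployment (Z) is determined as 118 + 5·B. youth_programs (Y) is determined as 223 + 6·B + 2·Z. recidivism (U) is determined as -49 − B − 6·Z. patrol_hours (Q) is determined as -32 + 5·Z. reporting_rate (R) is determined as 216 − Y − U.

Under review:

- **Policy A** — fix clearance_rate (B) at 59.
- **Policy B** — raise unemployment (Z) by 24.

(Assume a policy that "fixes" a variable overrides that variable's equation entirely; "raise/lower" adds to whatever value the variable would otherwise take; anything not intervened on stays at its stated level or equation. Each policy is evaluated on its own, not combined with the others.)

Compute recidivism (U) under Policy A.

-2586

Policy A (B := 59):
  B = 59
  Z = 118 + 5·59 = 413
  U = -49 − 59 − 6·413 = -2586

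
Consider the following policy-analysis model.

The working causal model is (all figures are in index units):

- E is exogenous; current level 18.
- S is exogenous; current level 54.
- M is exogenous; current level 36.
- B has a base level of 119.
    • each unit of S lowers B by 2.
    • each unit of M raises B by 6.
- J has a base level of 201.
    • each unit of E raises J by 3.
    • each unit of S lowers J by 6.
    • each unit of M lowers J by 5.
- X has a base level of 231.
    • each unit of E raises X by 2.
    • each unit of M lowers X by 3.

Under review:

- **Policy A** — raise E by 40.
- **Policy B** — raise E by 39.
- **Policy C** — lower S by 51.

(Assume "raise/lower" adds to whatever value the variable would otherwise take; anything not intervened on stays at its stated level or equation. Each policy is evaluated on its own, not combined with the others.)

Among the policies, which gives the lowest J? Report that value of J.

Policy A (E + 40):
  E = 18 + 40 = 58
  S = 54
  M = 36
  J = 201 + 3·58 − 6·54 − 5·36 = -129
Policy B (E + 39):
  E = 18 + 39 = 57
  S = 54
  M = 36
  J = 201 + 3·57 − 6·54 − 5·36 = -132
Policy C (S − 51):
  E = 18
  S = 54 − 51 = 3
  M = 36
  J = 201 + 3·18 − 6·3 − 5·36 = 57
Comparing — Policy A: J=-129, Policy B: J=-132, Policy C: J=57. Lowest is -132 (Policy B).

-132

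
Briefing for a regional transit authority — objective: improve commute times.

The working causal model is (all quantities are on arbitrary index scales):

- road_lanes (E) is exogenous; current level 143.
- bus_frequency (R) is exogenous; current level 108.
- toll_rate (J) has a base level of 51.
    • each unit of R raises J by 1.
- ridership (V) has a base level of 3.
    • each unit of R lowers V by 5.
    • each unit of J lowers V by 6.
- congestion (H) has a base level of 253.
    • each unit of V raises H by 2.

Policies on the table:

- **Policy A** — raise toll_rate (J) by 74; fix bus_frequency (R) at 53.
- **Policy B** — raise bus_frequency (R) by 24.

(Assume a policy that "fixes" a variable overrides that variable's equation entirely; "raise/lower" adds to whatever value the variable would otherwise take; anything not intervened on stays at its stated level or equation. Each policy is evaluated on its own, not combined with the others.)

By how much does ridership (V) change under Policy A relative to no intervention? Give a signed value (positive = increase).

Baseline:
  R = 108
  J = 51 + 108 = 159
  V = 3 − 5·108 − 6·159 = -1491
Policy A (J + 74, R := 53):
  R = 53
  J = 51 + 53 (+74 from intervention) = 178
  V = 3 − 5·53 − 6·178 = -1330
Change in V: -1330 − (-1491) = 161

161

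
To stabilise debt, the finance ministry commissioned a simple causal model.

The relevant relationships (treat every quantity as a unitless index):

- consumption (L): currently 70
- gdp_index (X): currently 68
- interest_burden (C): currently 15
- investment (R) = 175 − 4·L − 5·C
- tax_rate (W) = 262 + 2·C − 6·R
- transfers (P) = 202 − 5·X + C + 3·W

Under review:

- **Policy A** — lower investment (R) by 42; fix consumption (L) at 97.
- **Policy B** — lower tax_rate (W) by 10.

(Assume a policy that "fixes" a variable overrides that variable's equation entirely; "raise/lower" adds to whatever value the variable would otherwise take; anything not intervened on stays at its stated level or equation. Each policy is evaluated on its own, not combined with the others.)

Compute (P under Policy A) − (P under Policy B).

Policy A (R − 42, L := 97):
  L = 97
  X = 68
  C = 15
  R = 175 − 4·97 − 5·15 (−42 from intervention) = -330
  W = 262 + 2·15 − 6·(-330) = 2272
  P = 202 − 5·68 + 15 + 3·2272 = 6693
Policy B (W − 10):
  L = 70
  X = 68
  C = 15
  R = 175 − 4·70 − 5·15 = -180
  W = 262 + 2·15 − 6·(-180) (−10 from intervention) = 1362
  P = 202 − 5·68 + 15 + 3·1362 = 3963
P: 6693 − 3963 = 2730

2730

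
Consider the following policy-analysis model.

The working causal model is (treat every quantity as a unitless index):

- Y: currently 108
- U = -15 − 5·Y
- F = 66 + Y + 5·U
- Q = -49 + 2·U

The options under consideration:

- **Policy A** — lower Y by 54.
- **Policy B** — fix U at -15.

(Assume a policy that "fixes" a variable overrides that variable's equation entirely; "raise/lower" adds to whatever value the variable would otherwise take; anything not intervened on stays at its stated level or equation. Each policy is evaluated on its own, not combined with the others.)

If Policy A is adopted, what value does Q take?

Policy A (Y − 54):
  Y = 108 − 54 = 54
  U = -15 − 5·54 = -285
  Q = -49 + 2·(-285) = -619

-619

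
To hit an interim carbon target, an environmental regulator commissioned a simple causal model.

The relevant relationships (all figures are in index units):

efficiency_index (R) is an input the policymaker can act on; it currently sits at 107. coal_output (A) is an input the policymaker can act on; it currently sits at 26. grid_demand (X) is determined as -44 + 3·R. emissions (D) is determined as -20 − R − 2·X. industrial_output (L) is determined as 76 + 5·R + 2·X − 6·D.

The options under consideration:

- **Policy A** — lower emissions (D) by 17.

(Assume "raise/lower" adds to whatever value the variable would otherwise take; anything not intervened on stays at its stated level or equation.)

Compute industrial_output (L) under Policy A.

Policy A (D − 17):
  R = 107
  X = -44 + 3·107 = 277
  D = -20 − 107 − 2·277 (−17 from intervention) = -698
  L = 76 + 5·107 + 2·277 − 6·(-698) = 5353

5353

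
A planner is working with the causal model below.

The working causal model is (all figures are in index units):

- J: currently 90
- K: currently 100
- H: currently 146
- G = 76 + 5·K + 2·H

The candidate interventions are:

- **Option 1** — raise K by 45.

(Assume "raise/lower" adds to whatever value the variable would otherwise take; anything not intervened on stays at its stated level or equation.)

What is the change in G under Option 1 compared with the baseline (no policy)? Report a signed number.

225

Baseline:
  K = 100
  H = 146
  G = 76 + 5·100 + 2·146 = 868
Option 1 (K + 45):
  K = 100 + 45 = 145
  H = 146
  G = 76 + 5·145 + 2·146 = 1093
Change in G: 1093 − 868 = 225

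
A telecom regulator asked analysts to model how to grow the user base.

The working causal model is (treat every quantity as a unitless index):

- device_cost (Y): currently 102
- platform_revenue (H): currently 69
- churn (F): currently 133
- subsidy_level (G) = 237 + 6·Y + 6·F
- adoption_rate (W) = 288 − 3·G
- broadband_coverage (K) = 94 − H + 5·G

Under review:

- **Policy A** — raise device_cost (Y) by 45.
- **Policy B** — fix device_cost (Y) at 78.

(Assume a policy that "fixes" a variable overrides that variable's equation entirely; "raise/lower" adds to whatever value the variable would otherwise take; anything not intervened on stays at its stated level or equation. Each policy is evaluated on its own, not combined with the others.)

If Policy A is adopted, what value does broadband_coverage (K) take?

9610

Policy A (Y + 45):
  Y = 102 + 45 = 147
  H = 69
  F = 133
  G = 237 + 6·147 + 6·133 = 1917
  K = 94 − 69 + 5·1917 = 9610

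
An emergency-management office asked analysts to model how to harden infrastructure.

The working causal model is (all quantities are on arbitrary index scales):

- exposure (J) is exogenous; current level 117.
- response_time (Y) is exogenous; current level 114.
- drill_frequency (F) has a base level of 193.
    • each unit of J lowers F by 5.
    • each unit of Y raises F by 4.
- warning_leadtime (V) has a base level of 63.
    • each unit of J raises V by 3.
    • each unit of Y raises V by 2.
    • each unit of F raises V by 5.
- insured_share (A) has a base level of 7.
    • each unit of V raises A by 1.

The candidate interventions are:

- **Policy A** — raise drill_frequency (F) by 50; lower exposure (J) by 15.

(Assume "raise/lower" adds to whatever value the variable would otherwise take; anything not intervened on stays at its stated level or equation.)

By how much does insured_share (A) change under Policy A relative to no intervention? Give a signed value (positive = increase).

Baseline:
  J = 117
  Y = 114
  F = 193 − 5·117 + 4·114 = 64
  V = 63 + 3·117 + 2·114 + 5·64 = 962
  A = 7 + 962 = 969
Policy A (F + 50, J − 15):
  J = 117 − 15 = 102
  Y = 114
  F = 193 − 5·102 + 4·114 (+50 from intervention) = 189
  V = 63 + 3·102 + 2·114 + 5·189 = 1542
  A = 7 + 1542 = 1549
Change in A: 1549 − 969 = 580

580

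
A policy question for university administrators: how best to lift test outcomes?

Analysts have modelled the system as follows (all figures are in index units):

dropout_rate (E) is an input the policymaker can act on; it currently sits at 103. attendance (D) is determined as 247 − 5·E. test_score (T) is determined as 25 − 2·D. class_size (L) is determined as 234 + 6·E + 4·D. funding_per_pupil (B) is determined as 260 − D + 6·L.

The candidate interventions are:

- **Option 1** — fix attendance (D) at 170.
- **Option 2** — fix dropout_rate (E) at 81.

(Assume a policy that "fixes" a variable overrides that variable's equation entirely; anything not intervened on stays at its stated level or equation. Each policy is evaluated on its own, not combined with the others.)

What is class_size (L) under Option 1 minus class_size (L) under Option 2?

1444

Option 1 (D := 170):
  E = 103
  D = 170
  L = 234 + 6·103 + 4·170 = 1532
Option 2 (E := 81):
  E = 81
  D = 247 − 5·81 = -158
  L = 234 + 6·81 + 4·(-158) = 88
L: 1532 − 88 = 1444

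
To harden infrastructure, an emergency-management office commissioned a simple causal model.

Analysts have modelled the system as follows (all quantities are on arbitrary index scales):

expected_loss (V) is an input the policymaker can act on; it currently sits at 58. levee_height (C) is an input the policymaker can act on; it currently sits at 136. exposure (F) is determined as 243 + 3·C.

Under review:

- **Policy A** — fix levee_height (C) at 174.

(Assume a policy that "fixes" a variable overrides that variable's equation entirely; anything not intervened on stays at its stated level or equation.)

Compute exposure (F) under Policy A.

765

Policy A (C := 174):
  C = 174
  F = 243 + 3·174 = 765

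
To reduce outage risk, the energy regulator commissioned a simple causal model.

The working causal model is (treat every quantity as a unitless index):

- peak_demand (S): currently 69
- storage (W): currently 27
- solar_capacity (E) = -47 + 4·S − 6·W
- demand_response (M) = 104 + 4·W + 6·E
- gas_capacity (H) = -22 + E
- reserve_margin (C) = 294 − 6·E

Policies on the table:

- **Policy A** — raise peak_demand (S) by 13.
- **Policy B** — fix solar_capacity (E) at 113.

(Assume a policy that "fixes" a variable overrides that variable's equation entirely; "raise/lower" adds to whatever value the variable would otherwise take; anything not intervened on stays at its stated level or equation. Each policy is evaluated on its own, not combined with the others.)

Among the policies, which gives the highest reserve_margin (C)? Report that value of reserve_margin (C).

-384

Policy A (S + 13):
  S = 69 + 13 = 82
  W = 27
  E = -47 + 4·82 − 6·27 = 119
  C = 294 − 6·119 = -420
Policy B (E := 113):
  S = 69
  W = 27
  E = 113
  C = 294 − 6·113 = -384
Comparing — Policy A: C=-420, Policy B: C=-384. Highest is -384 (Policy B).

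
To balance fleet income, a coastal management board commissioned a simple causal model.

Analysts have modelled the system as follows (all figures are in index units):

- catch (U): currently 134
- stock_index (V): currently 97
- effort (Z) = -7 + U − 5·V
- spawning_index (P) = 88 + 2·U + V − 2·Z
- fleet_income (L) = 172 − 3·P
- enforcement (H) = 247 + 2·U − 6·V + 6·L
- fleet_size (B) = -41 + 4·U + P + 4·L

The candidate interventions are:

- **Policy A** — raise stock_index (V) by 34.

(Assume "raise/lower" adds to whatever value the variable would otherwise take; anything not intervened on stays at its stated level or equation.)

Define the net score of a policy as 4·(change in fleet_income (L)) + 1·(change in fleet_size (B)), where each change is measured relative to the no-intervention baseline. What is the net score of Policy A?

-8602

Baseline:
  U = 134
  V = 97
  Z = -7 + 134 − 5·97 = -358
  P = 88 + 2·134 + 97 − 2·(-358) = 1169
  L = 172 − 3·1169 = -3335
  B = -41 + 4·134 + 1169 + 4·(-3335) = -11676
Policy A (V + 34):
  U = 134
  V = 97 + 34 = 131
  Z = -7 + 134 − 5·131 = -528
  P = 88 + 2·134 + 131 − 2·(-528) = 1543
  L = 172 − 3·1543 = -4457
  B = -41 + 4·134 + 1543 + 4·(-4457) = -15790
ΔL = -4457 − (-3335) = -1122; ΔB = -15790 − (-11676) = -4114
Score = 4·(-1122) + 1·(-4114) = -8602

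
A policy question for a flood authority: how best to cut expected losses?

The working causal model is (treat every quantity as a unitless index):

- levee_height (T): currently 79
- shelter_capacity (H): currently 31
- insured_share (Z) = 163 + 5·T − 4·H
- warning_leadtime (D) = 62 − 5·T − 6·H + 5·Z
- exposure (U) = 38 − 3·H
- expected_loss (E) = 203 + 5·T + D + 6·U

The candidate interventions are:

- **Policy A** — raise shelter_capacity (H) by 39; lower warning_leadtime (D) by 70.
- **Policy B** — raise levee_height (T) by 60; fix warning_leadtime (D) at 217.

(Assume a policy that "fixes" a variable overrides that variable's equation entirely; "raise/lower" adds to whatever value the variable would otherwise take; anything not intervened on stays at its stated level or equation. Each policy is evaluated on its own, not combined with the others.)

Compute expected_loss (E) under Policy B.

Policy B (T + 60, D := 217):
  T = 79 + 60 = 139
  H = 31
  Z = 163 + 5·139 − 4·31 = 734
  D = 217
  U = 38 − 3·31 = -55
  E = 203 + 5·139 + 217 + 6·(-55) = 785

785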